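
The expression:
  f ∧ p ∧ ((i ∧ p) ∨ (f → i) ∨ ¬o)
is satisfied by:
  {i: True, p: True, f: True, o: False}
  {p: True, f: True, i: False, o: False}
  {i: True, o: True, p: True, f: True}


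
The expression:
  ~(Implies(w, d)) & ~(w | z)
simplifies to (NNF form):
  False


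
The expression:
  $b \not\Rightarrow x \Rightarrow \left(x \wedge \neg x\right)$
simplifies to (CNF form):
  $x \vee \neg b$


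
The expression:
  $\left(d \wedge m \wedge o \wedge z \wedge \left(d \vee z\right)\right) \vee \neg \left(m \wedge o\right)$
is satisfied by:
  {z: True, d: True, m: False, o: False}
  {z: True, d: False, m: False, o: False}
  {d: True, z: False, m: False, o: False}
  {z: False, d: False, m: False, o: False}
  {z: True, o: True, d: True, m: False}
  {z: True, o: True, d: False, m: False}
  {o: True, d: True, z: False, m: False}
  {o: True, z: False, d: False, m: False}
  {z: True, m: True, d: True, o: False}
  {z: True, m: True, d: False, o: False}
  {m: True, d: True, z: False, o: False}
  {m: True, z: False, d: False, o: False}
  {z: True, o: True, m: True, d: True}


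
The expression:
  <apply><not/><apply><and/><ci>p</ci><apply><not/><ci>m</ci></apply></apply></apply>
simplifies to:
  <apply><or/><ci>m</ci><apply><not/><ci>p</ci></apply></apply>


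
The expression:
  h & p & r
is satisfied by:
  {r: True, p: True, h: True}


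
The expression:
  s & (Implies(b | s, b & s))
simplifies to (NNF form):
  b & s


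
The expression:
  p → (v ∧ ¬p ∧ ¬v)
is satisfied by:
  {p: False}


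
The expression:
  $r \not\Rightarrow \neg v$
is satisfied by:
  {r: True, v: True}


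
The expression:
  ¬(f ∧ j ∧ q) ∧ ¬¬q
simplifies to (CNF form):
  q ∧ (¬f ∨ ¬j)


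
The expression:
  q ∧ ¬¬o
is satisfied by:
  {o: True, q: True}


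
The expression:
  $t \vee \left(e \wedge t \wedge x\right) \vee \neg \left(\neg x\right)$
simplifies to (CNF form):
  $t \vee x$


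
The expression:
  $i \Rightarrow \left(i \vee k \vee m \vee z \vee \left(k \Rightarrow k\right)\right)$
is always true.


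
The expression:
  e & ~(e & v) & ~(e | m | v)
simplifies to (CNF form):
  False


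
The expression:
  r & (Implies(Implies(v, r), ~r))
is never true.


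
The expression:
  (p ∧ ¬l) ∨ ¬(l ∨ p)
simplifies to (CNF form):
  ¬l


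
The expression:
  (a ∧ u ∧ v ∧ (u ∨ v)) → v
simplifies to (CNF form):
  True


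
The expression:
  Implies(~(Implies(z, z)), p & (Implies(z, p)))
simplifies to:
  True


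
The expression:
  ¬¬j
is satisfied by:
  {j: True}


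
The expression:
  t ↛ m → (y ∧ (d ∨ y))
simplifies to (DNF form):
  m ∨ y ∨ ¬t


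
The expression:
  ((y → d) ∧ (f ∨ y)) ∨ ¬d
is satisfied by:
  {y: True, f: True, d: False}
  {y: True, f: False, d: False}
  {f: True, y: False, d: False}
  {y: False, f: False, d: False}
  {y: True, d: True, f: True}
  {y: True, d: True, f: False}
  {d: True, f: True, y: False}


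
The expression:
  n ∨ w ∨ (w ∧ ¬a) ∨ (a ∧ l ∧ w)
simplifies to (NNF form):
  n ∨ w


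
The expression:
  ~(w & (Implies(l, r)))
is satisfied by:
  {l: True, r: False, w: False}
  {r: False, w: False, l: False}
  {l: True, r: True, w: False}
  {r: True, l: False, w: False}
  {w: True, l: True, r: False}


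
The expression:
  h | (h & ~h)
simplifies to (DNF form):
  h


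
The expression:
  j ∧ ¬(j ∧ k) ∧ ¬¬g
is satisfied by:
  {j: True, g: True, k: False}


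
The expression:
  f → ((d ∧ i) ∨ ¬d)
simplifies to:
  i ∨ ¬d ∨ ¬f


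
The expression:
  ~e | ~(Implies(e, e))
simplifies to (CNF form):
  ~e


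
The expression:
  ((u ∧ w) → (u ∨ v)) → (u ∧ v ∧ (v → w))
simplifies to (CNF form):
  u ∧ v ∧ w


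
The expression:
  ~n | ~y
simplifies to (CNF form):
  ~n | ~y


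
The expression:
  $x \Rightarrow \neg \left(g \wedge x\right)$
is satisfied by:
  {g: False, x: False}
  {x: True, g: False}
  {g: True, x: False}


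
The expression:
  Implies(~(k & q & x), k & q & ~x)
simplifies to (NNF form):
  k & q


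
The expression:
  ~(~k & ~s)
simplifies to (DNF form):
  k | s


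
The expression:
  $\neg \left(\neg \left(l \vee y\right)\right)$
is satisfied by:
  {y: True, l: True}
  {y: True, l: False}
  {l: True, y: False}


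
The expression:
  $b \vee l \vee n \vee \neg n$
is always true.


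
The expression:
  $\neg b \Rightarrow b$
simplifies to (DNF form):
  $b$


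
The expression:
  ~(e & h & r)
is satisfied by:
  {h: False, e: False, r: False}
  {r: True, h: False, e: False}
  {e: True, h: False, r: False}
  {r: True, e: True, h: False}
  {h: True, r: False, e: False}
  {r: True, h: True, e: False}
  {e: True, h: True, r: False}


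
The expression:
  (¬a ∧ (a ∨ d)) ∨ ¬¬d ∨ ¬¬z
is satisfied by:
  {d: True, z: True}
  {d: True, z: False}
  {z: True, d: False}


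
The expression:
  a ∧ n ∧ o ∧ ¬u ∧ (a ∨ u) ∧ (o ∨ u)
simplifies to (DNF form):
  a ∧ n ∧ o ∧ ¬u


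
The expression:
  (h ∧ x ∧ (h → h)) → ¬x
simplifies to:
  ¬h ∨ ¬x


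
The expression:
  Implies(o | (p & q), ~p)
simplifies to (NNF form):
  ~p | (~o & ~q)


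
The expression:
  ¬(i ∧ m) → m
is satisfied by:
  {m: True}


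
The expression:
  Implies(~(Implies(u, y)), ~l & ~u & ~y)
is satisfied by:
  {y: True, u: False}
  {u: False, y: False}
  {u: True, y: True}


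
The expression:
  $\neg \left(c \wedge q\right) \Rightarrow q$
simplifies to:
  $q$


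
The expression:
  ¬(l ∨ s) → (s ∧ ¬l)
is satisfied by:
  {l: True, s: True}
  {l: True, s: False}
  {s: True, l: False}


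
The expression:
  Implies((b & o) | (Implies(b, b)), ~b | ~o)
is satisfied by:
  {o: False, b: False}
  {b: True, o: False}
  {o: True, b: False}


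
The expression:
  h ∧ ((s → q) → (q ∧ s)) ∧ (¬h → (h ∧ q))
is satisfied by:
  {h: True, s: True}


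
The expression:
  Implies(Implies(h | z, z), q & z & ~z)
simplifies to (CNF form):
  h & ~z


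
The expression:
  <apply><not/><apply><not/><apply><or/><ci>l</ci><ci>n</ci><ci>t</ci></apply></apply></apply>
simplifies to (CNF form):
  <apply><or/><ci>l</ci><ci>n</ci><ci>t</ci></apply>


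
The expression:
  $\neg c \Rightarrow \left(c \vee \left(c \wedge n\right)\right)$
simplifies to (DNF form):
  $c$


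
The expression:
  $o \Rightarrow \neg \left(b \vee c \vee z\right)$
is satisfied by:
  {b: False, z: False, o: False, c: False}
  {c: True, b: False, z: False, o: False}
  {z: True, c: False, b: False, o: False}
  {c: True, z: True, b: False, o: False}
  {b: True, c: False, z: False, o: False}
  {c: True, b: True, z: False, o: False}
  {z: True, b: True, c: False, o: False}
  {c: True, z: True, b: True, o: False}
  {o: True, c: False, b: False, z: False}


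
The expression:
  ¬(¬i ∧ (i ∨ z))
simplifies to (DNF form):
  i ∨ ¬z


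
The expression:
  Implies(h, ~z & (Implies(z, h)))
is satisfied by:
  {h: False, z: False}
  {z: True, h: False}
  {h: True, z: False}


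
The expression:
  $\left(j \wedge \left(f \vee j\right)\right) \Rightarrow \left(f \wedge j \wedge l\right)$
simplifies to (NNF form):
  $\left(f \wedge l\right) \vee \neg j$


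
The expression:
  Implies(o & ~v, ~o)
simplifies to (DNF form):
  v | ~o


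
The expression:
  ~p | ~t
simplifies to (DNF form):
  ~p | ~t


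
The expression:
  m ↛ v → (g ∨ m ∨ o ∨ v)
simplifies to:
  True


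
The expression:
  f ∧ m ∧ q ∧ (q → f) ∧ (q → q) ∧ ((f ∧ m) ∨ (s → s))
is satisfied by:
  {m: True, f: True, q: True}


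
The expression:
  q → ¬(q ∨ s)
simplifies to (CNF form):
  ¬q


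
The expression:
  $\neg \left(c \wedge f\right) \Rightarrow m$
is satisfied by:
  {m: True, f: True, c: True}
  {m: True, f: True, c: False}
  {m: True, c: True, f: False}
  {m: True, c: False, f: False}
  {f: True, c: True, m: False}


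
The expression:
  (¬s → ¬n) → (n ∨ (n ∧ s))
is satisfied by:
  {n: True}


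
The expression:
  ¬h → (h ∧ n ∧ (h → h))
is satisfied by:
  {h: True}


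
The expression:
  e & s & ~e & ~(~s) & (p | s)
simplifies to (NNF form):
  False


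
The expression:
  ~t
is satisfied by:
  {t: False}


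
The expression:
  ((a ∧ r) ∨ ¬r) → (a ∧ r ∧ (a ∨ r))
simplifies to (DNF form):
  r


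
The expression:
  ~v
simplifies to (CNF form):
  ~v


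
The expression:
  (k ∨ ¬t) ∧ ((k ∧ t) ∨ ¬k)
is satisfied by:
  {t: False, k: False}
  {k: True, t: True}


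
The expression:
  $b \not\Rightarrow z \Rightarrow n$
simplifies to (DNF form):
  $n \vee z \vee \neg b$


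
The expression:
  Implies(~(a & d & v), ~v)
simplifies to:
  ~v | (a & d)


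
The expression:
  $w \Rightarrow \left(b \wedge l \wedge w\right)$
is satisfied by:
  {l: True, b: True, w: False}
  {l: True, b: False, w: False}
  {b: True, l: False, w: False}
  {l: False, b: False, w: False}
  {l: True, w: True, b: True}


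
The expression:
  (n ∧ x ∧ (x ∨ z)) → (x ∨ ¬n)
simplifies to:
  True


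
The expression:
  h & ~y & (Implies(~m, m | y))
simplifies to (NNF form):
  h & m & ~y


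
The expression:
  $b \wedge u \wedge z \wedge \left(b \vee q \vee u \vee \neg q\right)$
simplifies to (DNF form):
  $b \wedge u \wedge z$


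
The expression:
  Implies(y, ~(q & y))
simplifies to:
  ~q | ~y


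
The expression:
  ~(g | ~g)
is never true.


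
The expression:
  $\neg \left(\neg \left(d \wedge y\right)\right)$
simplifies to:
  $d \wedge y$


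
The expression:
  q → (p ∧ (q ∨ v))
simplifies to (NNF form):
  p ∨ ¬q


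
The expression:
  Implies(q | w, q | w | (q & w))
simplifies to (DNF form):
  True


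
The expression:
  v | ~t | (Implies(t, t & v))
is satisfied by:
  {v: True, t: False}
  {t: False, v: False}
  {t: True, v: True}


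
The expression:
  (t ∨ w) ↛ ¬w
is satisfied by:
  {w: True}


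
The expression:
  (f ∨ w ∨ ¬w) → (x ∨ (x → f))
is always true.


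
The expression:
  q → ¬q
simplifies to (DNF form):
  ¬q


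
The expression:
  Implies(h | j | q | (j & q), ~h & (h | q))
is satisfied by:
  {q: True, h: False, j: False}
  {h: False, j: False, q: False}
  {j: True, q: True, h: False}


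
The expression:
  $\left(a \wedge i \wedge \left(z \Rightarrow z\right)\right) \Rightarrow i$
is always true.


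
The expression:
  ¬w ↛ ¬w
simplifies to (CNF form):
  False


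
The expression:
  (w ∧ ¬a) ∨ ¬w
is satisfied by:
  {w: False, a: False}
  {a: True, w: False}
  {w: True, a: False}


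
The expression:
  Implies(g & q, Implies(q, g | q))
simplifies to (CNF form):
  True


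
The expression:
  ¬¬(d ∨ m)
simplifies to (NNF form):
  d ∨ m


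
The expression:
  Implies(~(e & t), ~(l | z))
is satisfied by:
  {t: True, e: True, z: False, l: False}
  {t: True, z: False, e: False, l: False}
  {e: True, t: False, z: False, l: False}
  {t: False, z: False, e: False, l: False}
  {t: True, l: True, e: True, z: False}
  {t: True, z: True, e: True, l: False}
  {l: True, t: True, z: True, e: True}


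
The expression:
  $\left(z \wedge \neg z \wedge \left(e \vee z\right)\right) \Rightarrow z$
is always true.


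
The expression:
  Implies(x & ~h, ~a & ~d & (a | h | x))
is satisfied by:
  {h: True, d: False, x: False, a: False}
  {a: True, h: True, d: False, x: False}
  {h: True, d: True, x: False, a: False}
  {a: True, h: True, d: True, x: False}
  {a: False, d: False, x: False, h: False}
  {a: True, d: False, x: False, h: False}
  {d: True, a: False, x: False, h: False}
  {a: True, d: True, x: False, h: False}
  {x: True, h: True, a: False, d: False}
  {a: True, x: True, h: True, d: False}
  {x: True, h: True, d: True, a: False}
  {a: True, x: True, h: True, d: True}
  {x: True, h: False, d: False, a: False}


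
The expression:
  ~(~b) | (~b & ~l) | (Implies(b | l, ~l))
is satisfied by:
  {b: True, l: False}
  {l: False, b: False}
  {l: True, b: True}


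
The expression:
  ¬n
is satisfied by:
  {n: False}


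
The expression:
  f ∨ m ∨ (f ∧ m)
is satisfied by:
  {m: True, f: True}
  {m: True, f: False}
  {f: True, m: False}


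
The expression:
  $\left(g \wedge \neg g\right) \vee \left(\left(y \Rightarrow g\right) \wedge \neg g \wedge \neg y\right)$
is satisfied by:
  {g: False, y: False}


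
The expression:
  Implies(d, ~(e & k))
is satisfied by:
  {k: False, d: False, e: False}
  {e: True, k: False, d: False}
  {d: True, k: False, e: False}
  {e: True, d: True, k: False}
  {k: True, e: False, d: False}
  {e: True, k: True, d: False}
  {d: True, k: True, e: False}


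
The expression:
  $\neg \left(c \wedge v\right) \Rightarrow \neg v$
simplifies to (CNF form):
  $c \vee \neg v$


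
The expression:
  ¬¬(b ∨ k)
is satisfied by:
  {b: True, k: True}
  {b: True, k: False}
  {k: True, b: False}


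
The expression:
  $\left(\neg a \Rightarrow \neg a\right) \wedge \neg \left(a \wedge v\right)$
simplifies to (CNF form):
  $\neg a \vee \neg v$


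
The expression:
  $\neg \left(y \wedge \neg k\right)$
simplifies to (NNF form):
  $k \vee \neg y$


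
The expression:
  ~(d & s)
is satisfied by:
  {s: False, d: False}
  {d: True, s: False}
  {s: True, d: False}


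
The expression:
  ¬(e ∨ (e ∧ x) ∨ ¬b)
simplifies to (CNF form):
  b ∧ ¬e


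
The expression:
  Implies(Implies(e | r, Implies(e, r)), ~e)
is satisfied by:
  {e: False, r: False}
  {r: True, e: False}
  {e: True, r: False}


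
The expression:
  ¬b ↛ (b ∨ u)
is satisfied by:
  {u: False, b: False}


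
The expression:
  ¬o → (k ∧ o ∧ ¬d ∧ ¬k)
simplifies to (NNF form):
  o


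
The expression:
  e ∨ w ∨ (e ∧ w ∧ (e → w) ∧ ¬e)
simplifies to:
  e ∨ w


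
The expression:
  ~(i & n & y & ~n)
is always true.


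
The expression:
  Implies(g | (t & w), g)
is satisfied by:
  {g: True, w: False, t: False}
  {w: False, t: False, g: False}
  {g: True, t: True, w: False}
  {t: True, w: False, g: False}
  {g: True, w: True, t: False}
  {w: True, g: False, t: False}
  {g: True, t: True, w: True}


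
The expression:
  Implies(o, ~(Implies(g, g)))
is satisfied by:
  {o: False}


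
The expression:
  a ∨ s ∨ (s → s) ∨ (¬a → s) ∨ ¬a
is always true.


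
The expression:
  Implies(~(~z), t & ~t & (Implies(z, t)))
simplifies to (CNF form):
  ~z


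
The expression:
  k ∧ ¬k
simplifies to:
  False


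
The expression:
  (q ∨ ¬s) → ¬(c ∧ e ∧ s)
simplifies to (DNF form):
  ¬c ∨ ¬e ∨ ¬q ∨ ¬s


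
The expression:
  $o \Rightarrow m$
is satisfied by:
  {m: True, o: False}
  {o: False, m: False}
  {o: True, m: True}


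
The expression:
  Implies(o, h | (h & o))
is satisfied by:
  {h: True, o: False}
  {o: False, h: False}
  {o: True, h: True}


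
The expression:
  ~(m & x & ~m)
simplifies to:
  True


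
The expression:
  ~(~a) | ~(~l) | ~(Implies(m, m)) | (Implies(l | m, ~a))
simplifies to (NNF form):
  True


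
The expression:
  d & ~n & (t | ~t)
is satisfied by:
  {d: True, n: False}


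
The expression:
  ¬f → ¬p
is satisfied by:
  {f: True, p: False}
  {p: False, f: False}
  {p: True, f: True}


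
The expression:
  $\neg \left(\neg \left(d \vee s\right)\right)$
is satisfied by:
  {d: True, s: True}
  {d: True, s: False}
  {s: True, d: False}


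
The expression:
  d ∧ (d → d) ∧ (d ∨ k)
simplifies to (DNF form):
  d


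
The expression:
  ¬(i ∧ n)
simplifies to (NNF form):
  ¬i ∨ ¬n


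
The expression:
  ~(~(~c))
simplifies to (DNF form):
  ~c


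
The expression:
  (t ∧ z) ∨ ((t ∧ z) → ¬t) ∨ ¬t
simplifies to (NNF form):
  True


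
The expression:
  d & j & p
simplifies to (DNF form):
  d & j & p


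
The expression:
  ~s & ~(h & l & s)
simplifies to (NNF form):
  ~s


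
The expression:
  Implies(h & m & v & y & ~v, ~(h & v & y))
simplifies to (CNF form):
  True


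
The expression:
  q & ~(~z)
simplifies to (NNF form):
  q & z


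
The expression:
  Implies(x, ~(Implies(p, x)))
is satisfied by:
  {x: False}


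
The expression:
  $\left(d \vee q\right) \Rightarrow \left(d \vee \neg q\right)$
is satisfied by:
  {d: True, q: False}
  {q: False, d: False}
  {q: True, d: True}


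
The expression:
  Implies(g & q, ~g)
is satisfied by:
  {g: False, q: False}
  {q: True, g: False}
  {g: True, q: False}


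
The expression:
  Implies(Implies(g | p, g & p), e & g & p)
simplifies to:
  (e & p) | (g & ~p) | (p & ~g)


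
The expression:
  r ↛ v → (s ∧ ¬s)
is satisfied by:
  {v: True, r: False}
  {r: False, v: False}
  {r: True, v: True}


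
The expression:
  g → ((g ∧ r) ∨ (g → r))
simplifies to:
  r ∨ ¬g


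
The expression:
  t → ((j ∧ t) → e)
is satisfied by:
  {e: True, t: False, j: False}
  {e: False, t: False, j: False}
  {j: True, e: True, t: False}
  {j: True, e: False, t: False}
  {t: True, e: True, j: False}
  {t: True, e: False, j: False}
  {t: True, j: True, e: True}


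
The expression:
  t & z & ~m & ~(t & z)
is never true.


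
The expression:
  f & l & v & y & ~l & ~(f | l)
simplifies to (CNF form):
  False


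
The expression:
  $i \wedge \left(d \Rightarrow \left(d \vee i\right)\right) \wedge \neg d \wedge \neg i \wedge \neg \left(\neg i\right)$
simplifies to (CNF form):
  $\text{False}$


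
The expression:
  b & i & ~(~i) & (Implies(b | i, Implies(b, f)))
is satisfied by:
  {i: True, b: True, f: True}


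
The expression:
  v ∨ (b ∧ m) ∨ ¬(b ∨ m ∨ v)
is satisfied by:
  {v: True, m: False, b: False}
  {b: True, v: True, m: False}
  {v: True, m: True, b: False}
  {b: True, v: True, m: True}
  {b: False, m: False, v: False}
  {b: True, m: True, v: False}


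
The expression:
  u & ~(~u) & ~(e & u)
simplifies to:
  u & ~e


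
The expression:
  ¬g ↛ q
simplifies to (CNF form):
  q ∨ ¬g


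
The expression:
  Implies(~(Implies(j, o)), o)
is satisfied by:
  {o: True, j: False}
  {j: False, o: False}
  {j: True, o: True}


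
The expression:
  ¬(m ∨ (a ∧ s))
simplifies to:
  ¬m ∧ (¬a ∨ ¬s)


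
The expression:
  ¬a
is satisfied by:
  {a: False}


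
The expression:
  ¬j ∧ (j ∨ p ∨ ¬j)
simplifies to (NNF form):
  ¬j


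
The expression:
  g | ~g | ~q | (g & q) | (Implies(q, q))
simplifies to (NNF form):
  True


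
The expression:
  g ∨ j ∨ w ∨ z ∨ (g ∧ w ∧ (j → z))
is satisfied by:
  {z: True, g: True, w: True, j: True}
  {z: True, g: True, w: True, j: False}
  {z: True, g: True, j: True, w: False}
  {z: True, g: True, j: False, w: False}
  {z: True, w: True, j: True, g: False}
  {z: True, w: True, j: False, g: False}
  {z: True, w: False, j: True, g: False}
  {z: True, w: False, j: False, g: False}
  {g: True, w: True, j: True, z: False}
  {g: True, w: True, j: False, z: False}
  {g: True, j: True, w: False, z: False}
  {g: True, j: False, w: False, z: False}
  {w: True, j: True, g: False, z: False}
  {w: True, g: False, j: False, z: False}
  {j: True, g: False, w: False, z: False}


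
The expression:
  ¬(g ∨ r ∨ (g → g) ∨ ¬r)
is never true.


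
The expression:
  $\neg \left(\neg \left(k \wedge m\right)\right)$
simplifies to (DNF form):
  $k \wedge m$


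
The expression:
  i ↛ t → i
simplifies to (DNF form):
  True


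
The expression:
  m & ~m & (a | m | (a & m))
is never true.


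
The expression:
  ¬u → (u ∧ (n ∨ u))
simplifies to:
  u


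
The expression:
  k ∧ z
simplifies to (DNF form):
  k ∧ z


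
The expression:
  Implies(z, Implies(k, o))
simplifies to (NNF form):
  o | ~k | ~z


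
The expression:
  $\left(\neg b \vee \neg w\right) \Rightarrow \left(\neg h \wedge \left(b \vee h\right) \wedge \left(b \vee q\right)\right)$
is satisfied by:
  {b: True, w: True, h: False}
  {b: True, h: False, w: False}
  {b: True, w: True, h: True}


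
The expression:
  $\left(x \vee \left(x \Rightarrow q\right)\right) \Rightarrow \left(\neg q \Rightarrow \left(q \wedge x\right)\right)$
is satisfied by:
  {q: True}


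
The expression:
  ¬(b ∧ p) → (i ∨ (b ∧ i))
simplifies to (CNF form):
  (b ∨ i) ∧ (i ∨ p)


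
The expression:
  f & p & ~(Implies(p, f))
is never true.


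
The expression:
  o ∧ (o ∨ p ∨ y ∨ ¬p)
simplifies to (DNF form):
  o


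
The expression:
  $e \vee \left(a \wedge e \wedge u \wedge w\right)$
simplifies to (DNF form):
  $e$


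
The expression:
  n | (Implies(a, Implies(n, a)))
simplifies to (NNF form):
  True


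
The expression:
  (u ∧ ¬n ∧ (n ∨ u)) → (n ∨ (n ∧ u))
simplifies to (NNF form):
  n ∨ ¬u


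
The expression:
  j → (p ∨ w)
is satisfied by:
  {p: True, w: True, j: False}
  {p: True, w: False, j: False}
  {w: True, p: False, j: False}
  {p: False, w: False, j: False}
  {j: True, p: True, w: True}
  {j: True, p: True, w: False}
  {j: True, w: True, p: False}


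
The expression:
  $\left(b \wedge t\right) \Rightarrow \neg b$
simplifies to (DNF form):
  $\neg b \vee \neg t$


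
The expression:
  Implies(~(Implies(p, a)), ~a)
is always true.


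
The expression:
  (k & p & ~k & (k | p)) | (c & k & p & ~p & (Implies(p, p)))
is never true.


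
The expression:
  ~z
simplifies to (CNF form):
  ~z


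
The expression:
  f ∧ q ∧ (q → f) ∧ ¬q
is never true.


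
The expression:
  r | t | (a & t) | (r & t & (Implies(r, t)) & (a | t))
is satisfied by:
  {r: True, t: True}
  {r: True, t: False}
  {t: True, r: False}


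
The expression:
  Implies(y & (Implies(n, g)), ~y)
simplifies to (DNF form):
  ~y | (n & ~g)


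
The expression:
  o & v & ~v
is never true.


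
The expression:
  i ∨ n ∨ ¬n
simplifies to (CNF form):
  True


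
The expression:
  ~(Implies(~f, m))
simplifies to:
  ~f & ~m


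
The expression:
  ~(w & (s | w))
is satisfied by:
  {w: False}


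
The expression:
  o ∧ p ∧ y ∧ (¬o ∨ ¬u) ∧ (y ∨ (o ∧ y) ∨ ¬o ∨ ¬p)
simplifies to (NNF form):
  o ∧ p ∧ y ∧ ¬u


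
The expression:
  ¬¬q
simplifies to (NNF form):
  q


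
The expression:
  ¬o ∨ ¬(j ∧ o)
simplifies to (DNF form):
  ¬j ∨ ¬o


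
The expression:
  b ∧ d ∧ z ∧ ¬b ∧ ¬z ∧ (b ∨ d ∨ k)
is never true.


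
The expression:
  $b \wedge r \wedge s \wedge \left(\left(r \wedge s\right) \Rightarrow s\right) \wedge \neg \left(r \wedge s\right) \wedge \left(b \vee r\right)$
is never true.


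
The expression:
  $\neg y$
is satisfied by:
  {y: False}


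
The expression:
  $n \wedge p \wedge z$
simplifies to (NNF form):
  $n \wedge p \wedge z$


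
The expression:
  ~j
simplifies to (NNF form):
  ~j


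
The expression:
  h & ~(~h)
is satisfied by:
  {h: True}


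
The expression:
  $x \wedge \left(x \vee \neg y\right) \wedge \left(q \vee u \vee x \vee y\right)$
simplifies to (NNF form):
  $x$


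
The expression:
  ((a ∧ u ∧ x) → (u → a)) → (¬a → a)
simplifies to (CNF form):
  a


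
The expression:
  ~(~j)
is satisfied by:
  {j: True}


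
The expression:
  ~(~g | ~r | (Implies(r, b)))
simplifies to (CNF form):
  g & r & ~b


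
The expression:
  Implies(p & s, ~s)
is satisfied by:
  {s: False, p: False}
  {p: True, s: False}
  {s: True, p: False}


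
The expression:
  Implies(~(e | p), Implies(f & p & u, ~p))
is always true.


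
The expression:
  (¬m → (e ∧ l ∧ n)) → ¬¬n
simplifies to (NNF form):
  n ∨ ¬m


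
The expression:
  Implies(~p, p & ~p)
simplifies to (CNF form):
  p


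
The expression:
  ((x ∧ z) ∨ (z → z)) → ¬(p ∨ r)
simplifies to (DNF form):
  ¬p ∧ ¬r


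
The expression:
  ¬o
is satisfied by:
  {o: False}


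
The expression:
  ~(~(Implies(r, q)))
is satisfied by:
  {q: True, r: False}
  {r: False, q: False}
  {r: True, q: True}


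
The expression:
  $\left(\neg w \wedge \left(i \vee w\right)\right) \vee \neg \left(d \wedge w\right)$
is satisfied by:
  {w: False, d: False}
  {d: True, w: False}
  {w: True, d: False}


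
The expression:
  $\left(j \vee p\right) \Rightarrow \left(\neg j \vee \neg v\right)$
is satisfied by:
  {v: False, j: False}
  {j: True, v: False}
  {v: True, j: False}


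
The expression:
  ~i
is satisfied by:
  {i: False}


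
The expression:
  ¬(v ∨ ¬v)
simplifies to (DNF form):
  False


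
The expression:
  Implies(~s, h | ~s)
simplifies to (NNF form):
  True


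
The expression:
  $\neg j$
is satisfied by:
  {j: False}


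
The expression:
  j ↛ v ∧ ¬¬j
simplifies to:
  j ∧ ¬v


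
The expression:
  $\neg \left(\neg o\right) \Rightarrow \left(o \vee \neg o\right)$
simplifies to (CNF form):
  $\text{True}$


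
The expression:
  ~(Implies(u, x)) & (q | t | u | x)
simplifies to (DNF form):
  u & ~x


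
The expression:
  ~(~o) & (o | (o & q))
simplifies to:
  o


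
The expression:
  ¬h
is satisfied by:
  {h: False}


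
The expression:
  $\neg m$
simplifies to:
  $\neg m$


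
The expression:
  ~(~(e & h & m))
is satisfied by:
  {h: True, m: True, e: True}


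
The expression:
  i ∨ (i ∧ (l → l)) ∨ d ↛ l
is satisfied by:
  {i: True, d: True, l: False}
  {i: True, l: False, d: False}
  {i: True, d: True, l: True}
  {i: True, l: True, d: False}
  {d: True, l: False, i: False}


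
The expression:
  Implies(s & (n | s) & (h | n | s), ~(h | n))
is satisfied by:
  {n: False, s: False, h: False}
  {h: True, n: False, s: False}
  {n: True, h: False, s: False}
  {h: True, n: True, s: False}
  {s: True, h: False, n: False}


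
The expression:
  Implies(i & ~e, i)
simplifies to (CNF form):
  True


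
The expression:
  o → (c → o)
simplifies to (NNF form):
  True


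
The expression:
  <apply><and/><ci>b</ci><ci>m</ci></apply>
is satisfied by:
  {m: True, b: True}


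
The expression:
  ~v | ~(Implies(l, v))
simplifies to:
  ~v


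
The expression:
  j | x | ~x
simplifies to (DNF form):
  True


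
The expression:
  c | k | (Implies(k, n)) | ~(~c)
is always true.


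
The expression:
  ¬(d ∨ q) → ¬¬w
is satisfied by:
  {d: True, q: True, w: True}
  {d: True, q: True, w: False}
  {d: True, w: True, q: False}
  {d: True, w: False, q: False}
  {q: True, w: True, d: False}
  {q: True, w: False, d: False}
  {w: True, q: False, d: False}


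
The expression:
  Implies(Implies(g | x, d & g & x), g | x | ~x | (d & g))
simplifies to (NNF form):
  True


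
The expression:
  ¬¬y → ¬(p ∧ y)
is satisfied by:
  {p: False, y: False}
  {y: True, p: False}
  {p: True, y: False}


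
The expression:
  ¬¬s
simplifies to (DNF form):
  s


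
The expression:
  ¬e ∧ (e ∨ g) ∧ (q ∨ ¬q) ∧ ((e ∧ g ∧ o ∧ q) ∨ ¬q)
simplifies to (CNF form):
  g ∧ ¬e ∧ ¬q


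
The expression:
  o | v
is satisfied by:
  {o: True, v: True}
  {o: True, v: False}
  {v: True, o: False}


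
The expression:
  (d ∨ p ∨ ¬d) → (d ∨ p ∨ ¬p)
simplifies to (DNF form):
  True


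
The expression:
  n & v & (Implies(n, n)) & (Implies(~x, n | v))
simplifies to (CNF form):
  n & v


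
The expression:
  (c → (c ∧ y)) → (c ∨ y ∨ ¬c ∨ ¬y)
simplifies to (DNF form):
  True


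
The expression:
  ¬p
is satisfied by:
  {p: False}


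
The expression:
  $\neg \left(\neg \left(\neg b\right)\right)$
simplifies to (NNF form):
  $\neg b$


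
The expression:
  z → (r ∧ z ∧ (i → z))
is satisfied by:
  {r: True, z: False}
  {z: False, r: False}
  {z: True, r: True}


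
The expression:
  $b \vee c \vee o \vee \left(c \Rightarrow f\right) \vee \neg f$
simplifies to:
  $\text{True}$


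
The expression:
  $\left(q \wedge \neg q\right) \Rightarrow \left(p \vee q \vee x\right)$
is always true.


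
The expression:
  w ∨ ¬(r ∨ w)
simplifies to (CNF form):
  w ∨ ¬r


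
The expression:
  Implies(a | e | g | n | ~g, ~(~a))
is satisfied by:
  {a: True}


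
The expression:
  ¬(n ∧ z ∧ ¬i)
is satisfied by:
  {i: True, z: False, n: False}
  {z: False, n: False, i: False}
  {i: True, n: True, z: False}
  {n: True, z: False, i: False}
  {i: True, z: True, n: False}
  {z: True, i: False, n: False}
  {i: True, n: True, z: True}


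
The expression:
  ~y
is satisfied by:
  {y: False}


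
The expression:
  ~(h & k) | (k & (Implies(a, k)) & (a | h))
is always true.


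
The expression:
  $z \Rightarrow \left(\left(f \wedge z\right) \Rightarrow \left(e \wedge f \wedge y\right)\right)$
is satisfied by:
  {e: True, y: True, z: False, f: False}
  {e: True, y: False, z: False, f: False}
  {y: True, f: False, e: False, z: False}
  {f: False, y: False, e: False, z: False}
  {f: True, e: True, y: True, z: False}
  {f: True, e: True, y: False, z: False}
  {f: True, y: True, e: False, z: False}
  {f: True, y: False, e: False, z: False}
  {z: True, e: True, y: True, f: False}
  {z: True, e: True, y: False, f: False}
  {z: True, y: True, e: False, f: False}
  {z: True, y: False, e: False, f: False}
  {f: True, z: True, e: True, y: True}


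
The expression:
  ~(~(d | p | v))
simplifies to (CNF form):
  d | p | v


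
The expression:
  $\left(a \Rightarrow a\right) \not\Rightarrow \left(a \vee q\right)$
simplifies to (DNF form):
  $\neg a \wedge \neg q$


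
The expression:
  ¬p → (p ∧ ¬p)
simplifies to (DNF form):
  p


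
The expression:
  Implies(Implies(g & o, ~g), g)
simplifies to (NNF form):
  g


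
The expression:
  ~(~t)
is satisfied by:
  {t: True}


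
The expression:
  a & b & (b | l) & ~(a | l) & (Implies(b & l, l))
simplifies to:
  False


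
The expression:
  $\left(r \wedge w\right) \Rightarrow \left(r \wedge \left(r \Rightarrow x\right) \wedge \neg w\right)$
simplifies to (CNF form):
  $\neg r \vee \neg w$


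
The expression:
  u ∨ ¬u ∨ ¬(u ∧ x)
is always true.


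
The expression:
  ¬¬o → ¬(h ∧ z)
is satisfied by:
  {h: False, z: False, o: False}
  {o: True, h: False, z: False}
  {z: True, h: False, o: False}
  {o: True, z: True, h: False}
  {h: True, o: False, z: False}
  {o: True, h: True, z: False}
  {z: True, h: True, o: False}


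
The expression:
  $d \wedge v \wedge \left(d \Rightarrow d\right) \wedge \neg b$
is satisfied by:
  {d: True, v: True, b: False}


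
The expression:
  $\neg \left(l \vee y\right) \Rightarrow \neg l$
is always true.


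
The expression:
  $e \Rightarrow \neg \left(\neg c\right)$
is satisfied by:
  {c: True, e: False}
  {e: False, c: False}
  {e: True, c: True}


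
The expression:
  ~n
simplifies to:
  ~n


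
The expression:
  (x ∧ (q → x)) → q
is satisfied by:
  {q: True, x: False}
  {x: False, q: False}
  {x: True, q: True}


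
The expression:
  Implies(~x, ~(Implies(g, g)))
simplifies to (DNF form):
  x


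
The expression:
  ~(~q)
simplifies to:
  q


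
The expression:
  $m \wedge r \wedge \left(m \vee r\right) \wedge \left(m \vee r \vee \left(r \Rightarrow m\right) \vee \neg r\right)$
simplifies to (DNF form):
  $m \wedge r$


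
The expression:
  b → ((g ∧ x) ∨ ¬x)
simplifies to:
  g ∨ ¬b ∨ ¬x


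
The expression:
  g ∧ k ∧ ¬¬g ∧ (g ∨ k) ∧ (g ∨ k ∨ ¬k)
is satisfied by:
  {g: True, k: True}


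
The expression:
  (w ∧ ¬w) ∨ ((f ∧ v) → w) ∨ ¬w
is always true.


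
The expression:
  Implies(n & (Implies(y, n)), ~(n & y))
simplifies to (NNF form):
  ~n | ~y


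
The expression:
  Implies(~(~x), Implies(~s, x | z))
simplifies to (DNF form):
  True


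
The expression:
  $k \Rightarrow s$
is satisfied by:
  {s: True, k: False}
  {k: False, s: False}
  {k: True, s: True}


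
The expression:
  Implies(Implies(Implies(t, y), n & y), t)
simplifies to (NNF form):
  t | ~n | ~y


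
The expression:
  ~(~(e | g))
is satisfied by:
  {e: True, g: True}
  {e: True, g: False}
  {g: True, e: False}


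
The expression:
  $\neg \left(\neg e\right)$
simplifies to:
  $e$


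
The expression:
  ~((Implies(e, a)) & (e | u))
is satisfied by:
  {u: False, e: False, a: False}
  {a: True, u: False, e: False}
  {e: True, u: False, a: False}
  {e: True, u: True, a: False}


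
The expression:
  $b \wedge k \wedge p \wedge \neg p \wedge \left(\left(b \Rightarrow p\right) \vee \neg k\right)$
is never true.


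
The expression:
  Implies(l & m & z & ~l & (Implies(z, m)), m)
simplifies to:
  True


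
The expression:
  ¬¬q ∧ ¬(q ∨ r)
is never true.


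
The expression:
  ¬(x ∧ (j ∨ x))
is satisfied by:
  {x: False}


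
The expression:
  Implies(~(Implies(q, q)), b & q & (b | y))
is always true.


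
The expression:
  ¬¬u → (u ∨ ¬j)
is always true.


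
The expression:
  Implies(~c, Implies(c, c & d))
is always true.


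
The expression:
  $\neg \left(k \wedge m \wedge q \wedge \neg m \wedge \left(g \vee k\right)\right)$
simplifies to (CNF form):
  $\text{True}$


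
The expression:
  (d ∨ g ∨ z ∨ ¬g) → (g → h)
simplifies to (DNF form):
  h ∨ ¬g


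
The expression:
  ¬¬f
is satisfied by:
  {f: True}


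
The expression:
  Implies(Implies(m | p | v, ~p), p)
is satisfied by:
  {p: True}


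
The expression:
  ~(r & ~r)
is always true.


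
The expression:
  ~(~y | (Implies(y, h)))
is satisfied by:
  {y: True, h: False}


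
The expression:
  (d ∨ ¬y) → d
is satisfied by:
  {y: True, d: True}
  {y: True, d: False}
  {d: True, y: False}


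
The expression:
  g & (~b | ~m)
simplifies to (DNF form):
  (g & ~b) | (g & ~m)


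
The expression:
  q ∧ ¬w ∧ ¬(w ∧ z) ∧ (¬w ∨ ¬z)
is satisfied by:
  {q: True, w: False}


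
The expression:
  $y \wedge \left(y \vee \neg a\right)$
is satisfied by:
  {y: True}


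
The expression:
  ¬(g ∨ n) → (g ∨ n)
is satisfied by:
  {n: True, g: True}
  {n: True, g: False}
  {g: True, n: False}


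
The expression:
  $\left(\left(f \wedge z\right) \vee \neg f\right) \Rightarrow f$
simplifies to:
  $f$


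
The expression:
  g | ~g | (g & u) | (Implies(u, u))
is always true.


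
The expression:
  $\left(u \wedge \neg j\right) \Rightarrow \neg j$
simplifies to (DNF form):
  $\text{True}$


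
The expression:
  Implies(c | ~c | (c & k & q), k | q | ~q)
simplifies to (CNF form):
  True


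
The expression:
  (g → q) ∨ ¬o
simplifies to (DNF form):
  q ∨ ¬g ∨ ¬o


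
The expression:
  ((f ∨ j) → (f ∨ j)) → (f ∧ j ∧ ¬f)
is never true.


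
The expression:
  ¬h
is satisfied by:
  {h: False}


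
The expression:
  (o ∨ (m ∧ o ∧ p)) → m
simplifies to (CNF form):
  m ∨ ¬o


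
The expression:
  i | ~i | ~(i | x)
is always true.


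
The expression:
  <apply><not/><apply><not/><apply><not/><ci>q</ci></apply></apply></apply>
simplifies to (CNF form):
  <apply><not/><ci>q</ci></apply>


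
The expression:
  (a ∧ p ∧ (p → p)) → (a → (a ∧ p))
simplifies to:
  True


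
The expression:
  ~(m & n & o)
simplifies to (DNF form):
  ~m | ~n | ~o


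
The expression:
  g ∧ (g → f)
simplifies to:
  f ∧ g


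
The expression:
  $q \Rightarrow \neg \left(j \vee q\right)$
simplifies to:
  $\neg q$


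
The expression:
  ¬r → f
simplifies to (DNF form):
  f ∨ r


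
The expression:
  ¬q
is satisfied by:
  {q: False}


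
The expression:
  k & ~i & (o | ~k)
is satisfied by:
  {o: True, k: True, i: False}


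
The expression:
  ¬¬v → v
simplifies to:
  True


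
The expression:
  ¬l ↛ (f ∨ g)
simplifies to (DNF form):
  ¬f ∧ ¬g ∧ ¬l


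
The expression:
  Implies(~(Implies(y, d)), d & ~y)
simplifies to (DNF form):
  d | ~y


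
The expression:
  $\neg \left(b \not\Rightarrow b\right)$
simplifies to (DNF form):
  $\text{True}$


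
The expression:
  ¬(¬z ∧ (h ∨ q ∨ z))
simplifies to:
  z ∨ (¬h ∧ ¬q)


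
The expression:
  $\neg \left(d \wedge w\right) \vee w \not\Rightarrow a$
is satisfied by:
  {w: False, d: False, a: False}
  {a: True, w: False, d: False}
  {d: True, w: False, a: False}
  {a: True, d: True, w: False}
  {w: True, a: False, d: False}
  {a: True, w: True, d: False}
  {d: True, w: True, a: False}


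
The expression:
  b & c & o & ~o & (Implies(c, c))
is never true.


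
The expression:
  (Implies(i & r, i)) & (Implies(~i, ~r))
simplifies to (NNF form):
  i | ~r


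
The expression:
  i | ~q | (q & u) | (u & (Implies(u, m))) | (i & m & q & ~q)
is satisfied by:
  {i: True, u: True, q: False}
  {i: True, u: False, q: False}
  {u: True, i: False, q: False}
  {i: False, u: False, q: False}
  {i: True, q: True, u: True}
  {i: True, q: True, u: False}
  {q: True, u: True, i: False}


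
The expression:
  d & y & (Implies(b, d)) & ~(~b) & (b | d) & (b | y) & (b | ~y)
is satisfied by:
  {b: True, d: True, y: True}


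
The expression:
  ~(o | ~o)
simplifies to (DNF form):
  False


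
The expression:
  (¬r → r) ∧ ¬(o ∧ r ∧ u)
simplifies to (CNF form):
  r ∧ (¬o ∨ ¬u)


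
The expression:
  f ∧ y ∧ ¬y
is never true.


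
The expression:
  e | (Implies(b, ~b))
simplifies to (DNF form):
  e | ~b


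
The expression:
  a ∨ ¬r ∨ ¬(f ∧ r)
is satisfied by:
  {a: True, r: False, f: False}
  {a: False, r: False, f: False}
  {f: True, a: True, r: False}
  {f: True, a: False, r: False}
  {r: True, a: True, f: False}
  {r: True, a: False, f: False}
  {r: True, f: True, a: True}


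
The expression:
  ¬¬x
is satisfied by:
  {x: True}


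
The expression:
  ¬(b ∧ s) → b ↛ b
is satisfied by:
  {b: True, s: True}


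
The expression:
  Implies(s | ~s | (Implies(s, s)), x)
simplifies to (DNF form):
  x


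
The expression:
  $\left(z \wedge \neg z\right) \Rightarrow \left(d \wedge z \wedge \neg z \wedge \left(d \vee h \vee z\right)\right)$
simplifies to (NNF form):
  $\text{True}$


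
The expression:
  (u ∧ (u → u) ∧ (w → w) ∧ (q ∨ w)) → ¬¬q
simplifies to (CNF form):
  q ∨ ¬u ∨ ¬w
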